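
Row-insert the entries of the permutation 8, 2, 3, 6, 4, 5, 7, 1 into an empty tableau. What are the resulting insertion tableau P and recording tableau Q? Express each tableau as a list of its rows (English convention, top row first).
P = [[1, 3, 4, 5, 7], [2], [6], [8]], Q = [[1, 3, 4, 6, 7], [2], [5], [8]]

Insert each entry of the permutation into P by Schensted row insertion, recording in Q the position of each new cell.

Insert 8: appended to row 1. P = [[8]].
Insert 2: 2 bumps 8 from row 1; 8 starts row 2. P = [[2], [8]].
Insert 3: appended to row 1. P = [[2, 3], [8]].
Insert 6: appended to row 1. P = [[2, 3, 6], [8]].
Insert 4: 4 bumps 6 from row 1; 6 bumps 8 from row 2; 8 starts row 3. P = [[2, 3, 4], [6], [8]].
Insert 5: appended to row 1. P = [[2, 3, 4, 5], [6], [8]].
Insert 7: appended to row 1. P = [[2, 3, 4, 5, 7], [6], [8]].
Insert 1: 1 bumps 2 from row 1; 2 bumps 6 from row 2; 6 bumps 8 from row 3; 8 starts row 4. P = [[1, 3, 4, 5, 7], [2], [6], [8]].

So P = [[1, 3, 4, 5, 7], [2], [6], [8]], Q = [[1, 3, 4, 6, 7], [2], [5], [8]].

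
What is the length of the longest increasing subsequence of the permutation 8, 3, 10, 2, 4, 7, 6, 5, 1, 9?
4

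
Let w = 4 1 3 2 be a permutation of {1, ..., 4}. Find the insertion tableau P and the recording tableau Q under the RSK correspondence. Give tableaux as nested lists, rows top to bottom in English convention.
Insert each entry of the permutation into P by Schensted row insertion, recording in Q the position of each new cell.

Insert 4: appended to row 1. P = [[4]].
Insert 1: 1 bumps 4 from row 1; 4 starts row 2. P = [[1], [4]].
Insert 3: appended to row 1. P = [[1, 3], [4]].
Insert 2: 2 bumps 3 from row 1; 3 bumps 4 from row 2; 4 starts row 3. P = [[1, 2], [3], [4]].

So P = [[1, 2], [3], [4]], Q = [[1, 3], [2], [4]].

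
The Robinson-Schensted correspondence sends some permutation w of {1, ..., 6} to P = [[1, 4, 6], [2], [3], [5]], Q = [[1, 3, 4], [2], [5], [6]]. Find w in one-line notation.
Reverse RSK: for i = n, n-1, ..., 1, locate i in Q, remove the corresponding corner cell from P, and reverse-bump its entry up through P; the value ejected from row 1 is w(i).

So w = 5 3 4 6 2 1.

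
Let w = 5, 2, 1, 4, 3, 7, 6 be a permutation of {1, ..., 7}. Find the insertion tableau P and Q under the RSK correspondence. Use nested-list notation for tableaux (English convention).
P = [[1, 3, 6], [2, 4, 7], [5]], Q = [[1, 4, 6], [2, 5, 7], [3]]

Insert each entry of the permutation into P by Schensted row insertion, recording in Q the position of each new cell.

Insert 5: appended to row 1. P = [[5]].
Insert 2: 2 bumps 5 from row 1; 5 starts row 2. P = [[2], [5]].
Insert 1: 1 bumps 2 from row 1; 2 bumps 5 from row 2; 5 starts row 3. P = [[1], [2], [5]].
Insert 4: appended to row 1. P = [[1, 4], [2], [5]].
Insert 3: 3 bumps 4 from row 1; 4 appends to row 2. P = [[1, 3], [2, 4], [5]].
Insert 7: appended to row 1. P = [[1, 3, 7], [2, 4], [5]].
Insert 6: 6 bumps 7 from row 1; 7 appends to row 2. P = [[1, 3, 6], [2, 4, 7], [5]].

So P = [[1, 3, 6], [2, 4, 7], [5]], Q = [[1, 4, 6], [2, 5, 7], [3]].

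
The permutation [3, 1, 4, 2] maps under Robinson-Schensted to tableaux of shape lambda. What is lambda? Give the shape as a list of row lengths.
Row-insert each entry into an empty tableau.

After inserting 3: P = [[3]].
After inserting 1: P = [[1], [3]].
After inserting 4: P = [[1, 4], [3]].
After inserting 2: P = [[1, 2], [3, 4]].

The final insertion tableau P = [[1, 2], [3, 4]] has shape [2, 2].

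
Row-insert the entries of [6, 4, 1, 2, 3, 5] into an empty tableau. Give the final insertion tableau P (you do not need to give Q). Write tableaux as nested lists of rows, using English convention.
Insert 6: appended to row 1. P = [[6]].
Insert 4: 4 bumps 6 from row 1; 6 starts row 2. P = [[4], [6]].
Insert 1: 1 bumps 4 from row 1; 4 bumps 6 from row 2; 6 starts row 3. P = [[1], [4], [6]].
Insert 2: appended to row 1. P = [[1, 2], [4], [6]].
Insert 3: appended to row 1. P = [[1, 2, 3], [4], [6]].
Insert 5: appended to row 1. P = [[1, 2, 3, 5], [4], [6]].

So P = [[1, 2, 3, 5], [4], [6]].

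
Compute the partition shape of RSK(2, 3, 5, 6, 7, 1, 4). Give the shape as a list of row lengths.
[5, 2]

Row-insert each entry into an empty tableau.

After inserting 2: P = [[2]].
After inserting 3: P = [[2, 3]].
After inserting 5: P = [[2, 3, 5]].
After inserting 6: P = [[2, 3, 5, 6]].
After inserting 7: P = [[2, 3, 5, 6, 7]].
After inserting 1: P = [[1, 3, 5, 6, 7], [2]].
After inserting 4: P = [[1, 3, 4, 6, 7], [2, 5]].

The final insertion tableau P = [[1, 3, 4, 6, 7], [2, 5]] has shape [5, 2].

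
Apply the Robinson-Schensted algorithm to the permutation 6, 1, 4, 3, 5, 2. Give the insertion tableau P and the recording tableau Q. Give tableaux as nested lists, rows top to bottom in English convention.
P = [[1, 2, 5], [3], [4], [6]], Q = [[1, 3, 5], [2], [4], [6]]

Insert each entry of the permutation into P by Schensted row insertion, recording in Q the position of each new cell.

Insert 6: appended to row 1. P = [[6]].
Insert 1: 1 bumps 6 from row 1; 6 starts row 2. P = [[1], [6]].
Insert 4: appended to row 1. P = [[1, 4], [6]].
Insert 3: 3 bumps 4 from row 1; 4 bumps 6 from row 2; 6 starts row 3. P = [[1, 3], [4], [6]].
Insert 5: appended to row 1. P = [[1, 3, 5], [4], [6]].
Insert 2: 2 bumps 3 from row 1; 3 bumps 4 from row 2; 4 bumps 6 from row 3; 6 starts row 4. P = [[1, 2, 5], [3], [4], [6]].

So P = [[1, 2, 5], [3], [4], [6]], Q = [[1, 3, 5], [2], [4], [6]].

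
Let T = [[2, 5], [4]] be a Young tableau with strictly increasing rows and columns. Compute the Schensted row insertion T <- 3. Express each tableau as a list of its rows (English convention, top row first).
In row 1, 3 replaces 5 (the leftmost entry greater than 3); 5 is bumped to row 2. 5 is appended to row 2. The new tableau is [[2, 3], [4, 5]].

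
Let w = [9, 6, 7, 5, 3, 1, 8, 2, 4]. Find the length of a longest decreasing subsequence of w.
5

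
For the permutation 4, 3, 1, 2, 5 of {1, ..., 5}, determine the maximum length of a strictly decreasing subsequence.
3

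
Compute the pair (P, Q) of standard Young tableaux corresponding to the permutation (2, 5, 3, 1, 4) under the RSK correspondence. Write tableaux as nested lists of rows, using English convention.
P = [[1, 3, 4], [2], [5]], Q = [[1, 2, 5], [3], [4]]

Insert each entry of the permutation into P by Schensted row insertion, recording in Q the position of each new cell.

Insert 2: appended to row 1. P = [[2]].
Insert 5: appended to row 1. P = [[2, 5]].
Insert 3: 3 bumps 5 from row 1; 5 starts row 2. P = [[2, 3], [5]].
Insert 1: 1 bumps 2 from row 1; 2 bumps 5 from row 2; 5 starts row 3. P = [[1, 3], [2], [5]].
Insert 4: appended to row 1. P = [[1, 3, 4], [2], [5]].

So P = [[1, 3, 4], [2], [5]], Q = [[1, 2, 5], [3], [4]].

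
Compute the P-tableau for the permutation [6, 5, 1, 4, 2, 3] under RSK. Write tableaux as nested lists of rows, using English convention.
P = [[1, 2, 3], [4], [5], [6]]

Insert 6: appended to row 1. P = [[6]].
Insert 5: 5 bumps 6 from row 1; 6 starts row 2. P = [[5], [6]].
Insert 1: 1 bumps 5 from row 1; 5 bumps 6 from row 2; 6 starts row 3. P = [[1], [5], [6]].
Insert 4: appended to row 1. P = [[1, 4], [5], [6]].
Insert 2: 2 bumps 4 from row 1; 4 bumps 5 from row 2; 5 bumps 6 from row 3; 6 starts row 4. P = [[1, 2], [4], [5], [6]].
Insert 3: appended to row 1. P = [[1, 2, 3], [4], [5], [6]].

So P = [[1, 2, 3], [4], [5], [6]].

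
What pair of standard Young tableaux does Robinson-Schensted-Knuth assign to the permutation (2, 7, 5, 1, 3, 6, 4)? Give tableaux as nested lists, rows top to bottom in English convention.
P = [[1, 3, 4], [2, 5, 6], [7]], Q = [[1, 2, 6], [3, 5, 7], [4]]

Insert each entry of the permutation into P by Schensted row insertion, recording in Q the position of each new cell.

After inserting 2: P = [[2]].
After inserting 7: P = [[2, 7]].
After inserting 5: P = [[2, 5], [7]].
After inserting 1: P = [[1, 5], [2], [7]].
After inserting 3: P = [[1, 3], [2, 5], [7]].
After inserting 6: P = [[1, 3, 6], [2, 5], [7]].
After inserting 4: P = [[1, 3, 4], [2, 5, 6], [7]].

So P = [[1, 3, 4], [2, 5, 6], [7]], Q = [[1, 2, 6], [3, 5, 7], [4]].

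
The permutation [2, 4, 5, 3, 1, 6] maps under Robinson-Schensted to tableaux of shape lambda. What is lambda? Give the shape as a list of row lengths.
RSK row insertion gives P = [[1, 3, 5, 6], [2], [4]], which has shape [4, 1, 1].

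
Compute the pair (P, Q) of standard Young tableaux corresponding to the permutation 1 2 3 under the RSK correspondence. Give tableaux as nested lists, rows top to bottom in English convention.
Insert each entry of the permutation into P by Schensted row insertion, recording in Q the position of each new cell.

Insert 1: appended to row 1. P = [[1]].
Insert 2: appended to row 1. P = [[1, 2]].
Insert 3: appended to row 1. P = [[1, 2, 3]].

So P = [[1, 2, 3]], Q = [[1, 2, 3]].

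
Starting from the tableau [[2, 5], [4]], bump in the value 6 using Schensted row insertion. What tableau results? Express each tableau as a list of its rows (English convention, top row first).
6 is larger than every entry of row 1, so it is appended to row 1. The new tableau is [[2, 5, 6], [4]].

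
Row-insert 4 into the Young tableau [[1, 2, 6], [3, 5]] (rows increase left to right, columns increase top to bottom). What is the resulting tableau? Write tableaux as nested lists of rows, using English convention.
[[1, 2, 4], [3, 5, 6]]

In row 1, 4 replaces 6 (the leftmost entry greater than 4); 6 is bumped to row 2. 6 is appended to row 2. The new tableau is [[1, 2, 4], [3, 5, 6]].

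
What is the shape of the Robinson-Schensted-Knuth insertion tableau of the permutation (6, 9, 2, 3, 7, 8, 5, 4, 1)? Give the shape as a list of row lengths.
[4, 2, 1, 1, 1]

RSK row insertion gives P = [[1, 3, 4, 8], [2, 7], [5], [6], [9]], which has shape [4, 2, 1, 1, 1].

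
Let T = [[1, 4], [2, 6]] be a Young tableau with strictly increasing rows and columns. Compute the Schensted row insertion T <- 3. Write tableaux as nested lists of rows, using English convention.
In row 1, 3 replaces 4 (the leftmost entry greater than 3); 4 is bumped to row 2. In row 2, 4 replaces 6 (the leftmost entry greater than 4); 6 is bumped to row 3. 6 starts a new row 3. The new tableau is [[1, 3], [2, 4], [6]].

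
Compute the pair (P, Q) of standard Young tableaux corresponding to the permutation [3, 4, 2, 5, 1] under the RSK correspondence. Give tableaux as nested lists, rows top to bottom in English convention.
P = [[1, 4, 5], [2], [3]], Q = [[1, 2, 4], [3], [5]]

Insert each entry of the permutation into P by Schensted row insertion, recording in Q the position of each new cell.

After inserting 3: P = [[3]].
After inserting 4: P = [[3, 4]].
After inserting 2: P = [[2, 4], [3]].
After inserting 5: P = [[2, 4, 5], [3]].
After inserting 1: P = [[1, 4, 5], [2], [3]].

So P = [[1, 4, 5], [2], [3]], Q = [[1, 2, 4], [3], [5]].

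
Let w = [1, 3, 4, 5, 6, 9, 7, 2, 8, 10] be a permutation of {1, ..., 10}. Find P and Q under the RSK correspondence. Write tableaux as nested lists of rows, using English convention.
Insert each entry of the permutation into P by Schensted row insertion, recording in Q the position of each new cell.

Insert 1: appended to row 1. P = [[1]], Q = [[1]].
Insert 3: appended to row 1. P = [[1, 3]], Q = [[1, 2]].
Insert 4: appended to row 1. P = [[1, 3, 4]], Q = [[1, 2, 3]].
Insert 5: appended to row 1. P = [[1, 3, 4, 5]], Q = [[1, 2, 3, 4]].
Insert 6: appended to row 1. P = [[1, 3, 4, 5, 6]], Q = [[1, 2, 3, 4, 5]].
Insert 9: appended to row 1. P = [[1, 3, 4, 5, 6, 9]], Q = [[1, 2, 3, 4, 5, 6]].
Insert 7: 7 bumps 9 from row 1; 9 starts row 2. P = [[1, 3, 4, 5, 6, 7], [9]], Q = [[1, 2, 3, 4, 5, 6], [7]].
Insert 2: 2 bumps 3 from row 1; 3 bumps 9 from row 2; 9 starts row 3. P = [[1, 2, 4, 5, 6, 7], [3], [9]], Q = [[1, 2, 3, 4, 5, 6], [7], [8]].
Insert 8: appended to row 1. P = [[1, 2, 4, 5, 6, 7, 8], [3], [9]], Q = [[1, 2, 3, 4, 5, 6, 9], [7], [8]].
Insert 10: appended to row 1. P = [[1, 2, 4, 5, 6, 7, 8, 10], [3], [9]], Q = [[1, 2, 3, 4, 5, 6, 9, 10], [7], [8]].

So P = [[1, 2, 4, 5, 6, 7, 8, 10], [3], [9]], Q = [[1, 2, 3, 4, 5, 6, 9, 10], [7], [8]].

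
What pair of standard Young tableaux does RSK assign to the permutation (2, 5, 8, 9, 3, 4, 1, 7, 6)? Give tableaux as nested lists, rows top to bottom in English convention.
Insert each entry of the permutation into P by Schensted row insertion, recording in Q the position of each new cell.

Insert 2: appended to row 1. P = [[2]].
Insert 5: appended to row 1. P = [[2, 5]].
Insert 8: appended to row 1. P = [[2, 5, 8]].
Insert 9: appended to row 1. P = [[2, 5, 8, 9]].
Insert 3: 3 bumps 5 from row 1; 5 starts row 2. P = [[2, 3, 8, 9], [5]].
Insert 4: 4 bumps 8 from row 1; 8 appends to row 2. P = [[2, 3, 4, 9], [5, 8]].
Insert 1: 1 bumps 2 from row 1; 2 bumps 5 from row 2; 5 starts row 3. P = [[1, 3, 4, 9], [2, 8], [5]].
Insert 7: 7 bumps 9 from row 1; 9 appends to row 2. P = [[1, 3, 4, 7], [2, 8, 9], [5]].
Insert 6: 6 bumps 7 from row 1; 7 bumps 8 from row 2; 8 appends to row 3. P = [[1, 3, 4, 6], [2, 7, 9], [5, 8]].

So P = [[1, 3, 4, 6], [2, 7, 9], [5, 8]], Q = [[1, 2, 3, 4], [5, 6, 8], [7, 9]].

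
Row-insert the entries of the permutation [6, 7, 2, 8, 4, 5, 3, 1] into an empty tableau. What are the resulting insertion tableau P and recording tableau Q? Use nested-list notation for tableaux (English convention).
P = [[1, 3, 5], [2, 7, 8], [4], [6]], Q = [[1, 2, 4], [3, 5, 6], [7], [8]]

Insert each entry of the permutation into P by Schensted row insertion, recording in Q the position of each new cell.

Insert 6: appended to row 1. P = [[6]].
Insert 7: appended to row 1. P = [[6, 7]].
Insert 2: 2 bumps 6 from row 1; 6 starts row 2. P = [[2, 7], [6]].
Insert 8: appended to row 1. P = [[2, 7, 8], [6]].
Insert 4: 4 bumps 7 from row 1; 7 appends to row 2. P = [[2, 4, 8], [6, 7]].
Insert 5: 5 bumps 8 from row 1; 8 appends to row 2. P = [[2, 4, 5], [6, 7, 8]].
Insert 3: 3 bumps 4 from row 1; 4 bumps 6 from row 2; 6 starts row 3. P = [[2, 3, 5], [4, 7, 8], [6]].
Insert 1: 1 bumps 2 from row 1; 2 bumps 4 from row 2; 4 bumps 6 from row 3; 6 starts row 4. P = [[1, 3, 5], [2, 7, 8], [4], [6]].

So P = [[1, 3, 5], [2, 7, 8], [4], [6]], Q = [[1, 2, 4], [3, 5, 6], [7], [8]].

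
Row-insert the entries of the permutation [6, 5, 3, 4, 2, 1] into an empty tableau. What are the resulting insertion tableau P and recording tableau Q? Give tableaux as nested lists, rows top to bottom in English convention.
P = [[1, 4], [2], [3], [5], [6]], Q = [[1, 4], [2], [3], [5], [6]]

Insert each entry of the permutation into P by Schensted row insertion, recording in Q the position of each new cell.

After inserting 6: P = [[6]].
After inserting 5: P = [[5], [6]].
After inserting 3: P = [[3], [5], [6]].
After inserting 4: P = [[3, 4], [5], [6]].
After inserting 2: P = [[2, 4], [3], [5], [6]].
After inserting 1: P = [[1, 4], [2], [3], [5], [6]].

So P = [[1, 4], [2], [3], [5], [6]], Q = [[1, 4], [2], [3], [5], [6]].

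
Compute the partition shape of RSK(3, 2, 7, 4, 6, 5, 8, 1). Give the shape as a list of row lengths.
Row-insert each entry into an empty tableau.

After inserting 3: P = [[3]].
After inserting 2: P = [[2], [3]].
After inserting 7: P = [[2, 7], [3]].
After inserting 4: P = [[2, 4], [3, 7]].
After inserting 6: P = [[2, 4, 6], [3, 7]].
After inserting 5: P = [[2, 4, 5], [3, 6], [7]].
After inserting 8: P = [[2, 4, 5, 8], [3, 6], [7]].
After inserting 1: P = [[1, 4, 5, 8], [2, 6], [3], [7]].

The final insertion tableau P = [[1, 4, 5, 8], [2, 6], [3], [7]] has shape [4, 2, 1, 1].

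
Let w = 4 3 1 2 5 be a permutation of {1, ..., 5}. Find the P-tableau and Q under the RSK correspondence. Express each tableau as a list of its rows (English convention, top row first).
P = [[1, 2, 5], [3], [4]], Q = [[1, 4, 5], [2], [3]]

Insert each entry of the permutation into P by Schensted row insertion, recording in Q the position of each new cell.

Insert 4: appended to row 1. P = [[4]], Q = [[1]].
Insert 3: 3 bumps 4 from row 1; 4 starts row 2. P = [[3], [4]], Q = [[1], [2]].
Insert 1: 1 bumps 3 from row 1; 3 bumps 4 from row 2; 4 starts row 3. P = [[1], [3], [4]], Q = [[1], [2], [3]].
Insert 2: appended to row 1. P = [[1, 2], [3], [4]], Q = [[1, 4], [2], [3]].
Insert 5: appended to row 1. P = [[1, 2, 5], [3], [4]], Q = [[1, 4, 5], [2], [3]].

So P = [[1, 2, 5], [3], [4]], Q = [[1, 4, 5], [2], [3]].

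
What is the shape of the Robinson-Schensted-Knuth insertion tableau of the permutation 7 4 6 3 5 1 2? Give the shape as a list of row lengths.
[2, 2, 2, 1]

Row-insert each entry into an empty tableau.

After inserting 7: P = [[7]].
After inserting 4: P = [[4], [7]].
After inserting 6: P = [[4, 6], [7]].
After inserting 3: P = [[3, 6], [4], [7]].
After inserting 5: P = [[3, 5], [4, 6], [7]].
After inserting 1: P = [[1, 5], [3, 6], [4], [7]].
After inserting 2: P = [[1, 2], [3, 5], [4, 6], [7]].

The final insertion tableau P = [[1, 2], [3, 5], [4, 6], [7]] has shape [2, 2, 2, 1].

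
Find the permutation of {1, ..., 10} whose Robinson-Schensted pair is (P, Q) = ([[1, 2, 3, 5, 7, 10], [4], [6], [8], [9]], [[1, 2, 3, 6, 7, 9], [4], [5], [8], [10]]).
1 2 9 8 4 6 7 5 10 3

Reverse RSK: for i = n, n-1, ..., 1, locate i in Q, remove the corresponding corner cell from P, and reverse-bump its entry up through P; the value ejected from row 1 is w(i).

So w = 1 2 9 8 4 6 7 5 10 3.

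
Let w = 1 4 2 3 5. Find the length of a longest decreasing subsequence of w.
2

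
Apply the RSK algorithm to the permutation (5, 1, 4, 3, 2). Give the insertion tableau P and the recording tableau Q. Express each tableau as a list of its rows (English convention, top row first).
P = [[1, 2], [3], [4], [5]], Q = [[1, 3], [2], [4], [5]]

Insert each entry of the permutation into P by Schensted row insertion, recording in Q the position of each new cell.

Insert 5: appended to row 1. P = [[5]].
Insert 1: 1 bumps 5 from row 1; 5 starts row 2. P = [[1], [5]].
Insert 4: appended to row 1. P = [[1, 4], [5]].
Insert 3: 3 bumps 4 from row 1; 4 bumps 5 from row 2; 5 starts row 3. P = [[1, 3], [4], [5]].
Insert 2: 2 bumps 3 from row 1; 3 bumps 4 from row 2; 4 bumps 5 from row 3; 5 starts row 4. P = [[1, 2], [3], [4], [5]].

So P = [[1, 2], [3], [4], [5]], Q = [[1, 3], [2], [4], [5]].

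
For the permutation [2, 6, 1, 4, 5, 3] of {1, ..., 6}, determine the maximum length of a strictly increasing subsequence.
3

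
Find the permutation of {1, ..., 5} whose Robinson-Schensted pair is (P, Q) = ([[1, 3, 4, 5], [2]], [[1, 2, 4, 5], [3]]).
2 3 1 4 5

Reverse the RSK construction: for i from n down to 1, find the cell of Q containing i, remove the entry at that cell from P, and reverse-bump it up through P; the value ejected from row 1 is w(i).

Step i=5: Q has 5 at row 1, column 4; remove that cell from P, ejecting 5. So w(5) = 5. P is now [[1, 3, 4], [2]].
Step i=4: Q has 4 at row 1, column 3; remove that cell from P, ejecting 4. So w(4) = 4. P is now [[1, 3], [2]].
Step i=3: Q has 3 at row 2, column 1; remove 2 from row 2 of P and reverse-bump: 2 enters row 1 and ejects 1. So w(3) = 1. P is now [[2, 3]].
Step i=2: Q has 2 at row 1, column 2; remove that cell from P, ejecting 3. So w(2) = 3. P is now [[2]].
Step i=1: Q has 1 at row 1, column 1; remove that cell from P, ejecting 2. So w(1) = 2. P is now [].

So w = 2 3 1 4 5.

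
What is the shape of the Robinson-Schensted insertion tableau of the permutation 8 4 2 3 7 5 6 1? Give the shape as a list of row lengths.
[4, 2, 1, 1]

RSK row insertion gives P = [[1, 3, 5, 6], [2, 7], [4], [8]], which has shape [4, 2, 1, 1].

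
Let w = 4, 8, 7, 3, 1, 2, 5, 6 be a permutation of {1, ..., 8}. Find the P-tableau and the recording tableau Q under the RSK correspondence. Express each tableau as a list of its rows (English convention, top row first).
P = [[1, 2, 5, 6], [3, 7], [4], [8]], Q = [[1, 2, 7, 8], [3, 6], [4], [5]]

Insert each entry of the permutation into P by Schensted row insertion, recording in Q the position of each new cell.

After inserting 4: P = [[4]].
After inserting 8: P = [[4, 8]].
After inserting 7: P = [[4, 7], [8]].
After inserting 3: P = [[3, 7], [4], [8]].
After inserting 1: P = [[1, 7], [3], [4], [8]].
After inserting 2: P = [[1, 2], [3, 7], [4], [8]].
After inserting 5: P = [[1, 2, 5], [3, 7], [4], [8]].
After inserting 6: P = [[1, 2, 5, 6], [3, 7], [4], [8]].

So P = [[1, 2, 5, 6], [3, 7], [4], [8]], Q = [[1, 2, 7, 8], [3, 6], [4], [5]].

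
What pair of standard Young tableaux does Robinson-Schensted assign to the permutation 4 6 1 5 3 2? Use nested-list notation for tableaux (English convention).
P = [[1, 2], [3, 5], [4], [6]], Q = [[1, 2], [3, 4], [5], [6]]

Insert each entry of the permutation into P by Schensted row insertion, recording in Q the position of each new cell.

Insert 4: appended to row 1. P = [[4]].
Insert 6: appended to row 1. P = [[4, 6]].
Insert 1: 1 bumps 4 from row 1; 4 starts row 2. P = [[1, 6], [4]].
Insert 5: 5 bumps 6 from row 1; 6 appends to row 2. P = [[1, 5], [4, 6]].
Insert 3: 3 bumps 5 from row 1; 5 bumps 6 from row 2; 6 starts row 3. P = [[1, 3], [4, 5], [6]].
Insert 2: 2 bumps 3 from row 1; 3 bumps 4 from row 2; 4 bumps 6 from row 3; 6 starts row 4. P = [[1, 2], [3, 5], [4], [6]].

So P = [[1, 2], [3, 5], [4], [6]], Q = [[1, 2], [3, 4], [5], [6]].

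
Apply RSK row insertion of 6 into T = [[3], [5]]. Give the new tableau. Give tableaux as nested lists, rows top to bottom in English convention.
[[3, 6], [5]]

6 is larger than every entry of row 1, so it is appended to row 1. The new tableau is [[3, 6], [5]].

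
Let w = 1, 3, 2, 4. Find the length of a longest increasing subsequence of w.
3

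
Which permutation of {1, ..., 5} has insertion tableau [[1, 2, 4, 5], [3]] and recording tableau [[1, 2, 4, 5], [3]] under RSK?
1 3 2 4 5

Reverse the RSK construction: for i from n down to 1, find the cell of Q containing i, remove the entry at that cell from P, and reverse-bump it up through P; the value ejected from row 1 is w(i).

Step i=5: Q has 5 at row 1, column 4; remove that cell from P, ejecting 5. So w(5) = 5. P is now [[1, 2, 4], [3]].
Step i=4: Q has 4 at row 1, column 3; remove that cell from P, ejecting 4. So w(4) = 4. P is now [[1, 2], [3]].
Step i=3: Q has 3 at row 2, column 1; remove 3 from row 2 of P and reverse-bump: 3 enters row 1 and ejects 2. So w(3) = 2. P is now [[1, 3]].
Step i=2: Q has 2 at row 1, column 2; remove that cell from P, ejecting 3. So w(2) = 3. P is now [[1]].
Step i=1: Q has 1 at row 1, column 1; remove that cell from P, ejecting 1. So w(1) = 1. P is now [].

So w = 1 3 2 4 5.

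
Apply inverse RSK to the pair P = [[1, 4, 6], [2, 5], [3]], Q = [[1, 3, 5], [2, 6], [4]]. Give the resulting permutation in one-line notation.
Reverse RSK: for i = n, n-1, ..., 1, locate i in Q, remove the corresponding corner cell from P, and reverse-bump its entry up through P; the value ejected from row 1 is w(i).

So w = 3 2 5 1 6 4.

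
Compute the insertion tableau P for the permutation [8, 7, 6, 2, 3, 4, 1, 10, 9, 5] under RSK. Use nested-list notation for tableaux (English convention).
P = [[1, 3, 4, 5], [2, 9], [6, 10], [7], [8]]

Insert 8: appended to row 1. P = [[8]].
Insert 7: 7 bumps 8 from row 1; 8 starts row 2. P = [[7], [8]].
Insert 6: 6 bumps 7 from row 1; 7 bumps 8 from row 2; 8 starts row 3. P = [[6], [7], [8]].
Insert 2: 2 bumps 6 from row 1; 6 bumps 7 from row 2; 7 bumps 8 from row 3; 8 starts row 4. P = [[2], [6], [7], [8]].
Insert 3: appended to row 1. P = [[2, 3], [6], [7], [8]].
Insert 4: appended to row 1. P = [[2, 3, 4], [6], [7], [8]].
Insert 1: 1 bumps 2 from row 1; 2 bumps 6 from row 2; 6 bumps 7 from row 3; 7 bumps 8 from row 4; 8 starts row 5. P = [[1, 3, 4], [2], [6], [7], [8]].
Insert 10: appended to row 1. P = [[1, 3, 4, 10], [2], [6], [7], [8]].
Insert 9: 9 bumps 10 from row 1; 10 appends to row 2. P = [[1, 3, 4, 9], [2, 10], [6], [7], [8]].
Insert 5: 5 bumps 9 from row 1; 9 bumps 10 from row 2; 10 appends to row 3. P = [[1, 3, 4, 5], [2, 9], [6, 10], [7], [8]].

So P = [[1, 3, 4, 5], [2, 9], [6, 10], [7], [8]].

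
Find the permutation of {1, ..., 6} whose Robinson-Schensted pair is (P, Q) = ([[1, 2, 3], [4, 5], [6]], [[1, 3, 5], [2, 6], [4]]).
Reverse the RSK construction: for i from n down to 1, find the cell of Q containing i, remove the entry at that cell from P, and reverse-bump it up through P; the value ejected from row 1 is w(i).

Step i=6: Q has 6 at row 2, column 2; remove 5 from row 2 of P and reverse-bump: 5 enters row 1 and ejects 3. So w(6) = 3. P is now [[1, 2, 5], [4], [6]].
Step i=5: Q has 5 at row 1, column 3; remove that cell from P, ejecting 5. So w(5) = 5. P is now [[1, 2], [4], [6]].
Step i=4: Q has 4 at row 3, column 1; remove 6 from row 3 of P and reverse-bump: 6 enters row 2 and ejects 4; 4 enters row 1 and ejects 2. So w(4) = 2. P is now [[1, 4], [6]].
Step i=3: Q has 3 at row 1, column 2; remove that cell from P, ejecting 4. So w(3) = 4. P is now [[1], [6]].
Step i=2: Q has 2 at row 2, column 1; remove 6 from row 2 of P and reverse-bump: 6 enters row 1 and ejects 1. So w(2) = 1. P is now [[6]].
Step i=1: Q has 1 at row 1, column 1; remove that cell from P, ejecting 6. So w(1) = 6. P is now [].

So w = 6 1 4 2 5 3.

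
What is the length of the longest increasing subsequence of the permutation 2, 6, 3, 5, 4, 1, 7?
4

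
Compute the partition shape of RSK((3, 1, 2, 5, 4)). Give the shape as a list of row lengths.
Row-insert each entry into an empty tableau.

After inserting 3: P = [[3]].
After inserting 1: P = [[1], [3]].
After inserting 2: P = [[1, 2], [3]].
After inserting 5: P = [[1, 2, 5], [3]].
After inserting 4: P = [[1, 2, 4], [3, 5]].

The final insertion tableau P = [[1, 2, 4], [3, 5]] has shape [3, 2].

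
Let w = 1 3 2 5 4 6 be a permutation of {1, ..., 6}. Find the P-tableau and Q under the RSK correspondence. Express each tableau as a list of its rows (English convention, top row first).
Insert each entry of the permutation into P by Schensted row insertion, recording in Q the position of each new cell.

Insert 1: appended to row 1. P = [[1]], Q = [[1]].
Insert 3: appended to row 1. P = [[1, 3]], Q = [[1, 2]].
Insert 2: 2 bumps 3 from row 1; 3 starts row 2. P = [[1, 2], [3]], Q = [[1, 2], [3]].
Insert 5: appended to row 1. P = [[1, 2, 5], [3]], Q = [[1, 2, 4], [3]].
Insert 4: 4 bumps 5 from row 1; 5 appends to row 2. P = [[1, 2, 4], [3, 5]], Q = [[1, 2, 4], [3, 5]].
Insert 6: appended to row 1. P = [[1, 2, 4, 6], [3, 5]], Q = [[1, 2, 4, 6], [3, 5]].

So P = [[1, 2, 4, 6], [3, 5]], Q = [[1, 2, 4, 6], [3, 5]].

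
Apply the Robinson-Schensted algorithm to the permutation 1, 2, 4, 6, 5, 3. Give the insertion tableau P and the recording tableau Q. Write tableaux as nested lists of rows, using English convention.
P = [[1, 2, 3, 5], [4], [6]], Q = [[1, 2, 3, 4], [5], [6]]

Insert each entry of the permutation into P by Schensted row insertion, recording in Q the position of each new cell.

Insert 1: appended to row 1. P = [[1]].
Insert 2: appended to row 1. P = [[1, 2]].
Insert 4: appended to row 1. P = [[1, 2, 4]].
Insert 6: appended to row 1. P = [[1, 2, 4, 6]].
Insert 5: 5 bumps 6 from row 1; 6 starts row 2. P = [[1, 2, 4, 5], [6]].
Insert 3: 3 bumps 4 from row 1; 4 bumps 6 from row 2; 6 starts row 3. P = [[1, 2, 3, 5], [4], [6]].

So P = [[1, 2, 3, 5], [4], [6]], Q = [[1, 2, 3, 4], [5], [6]].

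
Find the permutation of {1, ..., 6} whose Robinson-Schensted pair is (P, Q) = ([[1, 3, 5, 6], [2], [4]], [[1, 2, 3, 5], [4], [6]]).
Reverse the RSK construction: for i from n down to 1, find the cell of Q containing i, remove the entry at that cell from P, and reverse-bump it up through P; the value ejected from row 1 is w(i).

Step i=6: Q has 6 at row 3, column 1; remove 4 from row 3 of P and reverse-bump: 4 enters row 2 and ejects 2; 2 enters row 1 and ejects 1. So w(6) = 1. P is now [[2, 3, 5, 6], [4]].
Step i=5: Q has 5 at row 1, column 4; remove that cell from P, ejecting 6. So w(5) = 6. P is now [[2, 3, 5], [4]].
Step i=4: Q has 4 at row 2, column 1; remove 4 from row 2 of P and reverse-bump: 4 enters row 1 and ejects 3. So w(4) = 3. P is now [[2, 4, 5]].
Step i=3: Q has 3 at row 1, column 3; remove that cell from P, ejecting 5. So w(3) = 5. P is now [[2, 4]].
Step i=2: Q has 2 at row 1, column 2; remove that cell from P, ejecting 4. So w(2) = 4. P is now [[2]].
Step i=1: Q has 1 at row 1, column 1; remove that cell from P, ejecting 2. So w(1) = 2. P is now [].

So w = 2 4 5 3 6 1.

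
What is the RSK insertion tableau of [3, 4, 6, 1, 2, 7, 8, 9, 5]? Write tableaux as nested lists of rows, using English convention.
P = [[1, 2, 5, 7, 8, 9], [3, 4, 6]]

Insert 3: appended to row 1. P = [[3]].
Insert 4: appended to row 1. P = [[3, 4]].
Insert 6: appended to row 1. P = [[3, 4, 6]].
Insert 1: 1 bumps 3 from row 1; 3 starts row 2. P = [[1, 4, 6], [3]].
Insert 2: 2 bumps 4 from row 1; 4 appends to row 2. P = [[1, 2, 6], [3, 4]].
Insert 7: appended to row 1. P = [[1, 2, 6, 7], [3, 4]].
Insert 8: appended to row 1. P = [[1, 2, 6, 7, 8], [3, 4]].
Insert 9: appended to row 1. P = [[1, 2, 6, 7, 8, 9], [3, 4]].
Insert 5: 5 bumps 6 from row 1; 6 appends to row 2. P = [[1, 2, 5, 7, 8, 9], [3, 4, 6]].

So P = [[1, 2, 5, 7, 8, 9], [3, 4, 6]].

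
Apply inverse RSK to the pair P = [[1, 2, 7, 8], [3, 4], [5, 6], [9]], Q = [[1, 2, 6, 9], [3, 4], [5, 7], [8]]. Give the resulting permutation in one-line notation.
5 9 3 6 1 7 4 2 8

Reverse the RSK construction: for i from n down to 1, find the cell of Q containing i, remove the entry at that cell from P, and reverse-bump it up through P; the value ejected from row 1 is w(i).

Step i=9: Q has 9 at row 1, column 4; remove that cell from P, ejecting 8. So w(9) = 8. P is now [[1, 2, 7], [3, 4], [5, 6], [9]].
Step i=8: Q has 8 at row 4, column 1; remove 9 from row 4 of P and reverse-bump: 9 enters row 3 and ejects 6; 6 enters row 2 and ejects 4; 4 enters row 1 and ejects 2. So w(8) = 2. P is now [[1, 4, 7], [3, 6], [5, 9]].
Step i=7: Q has 7 at row 3, column 2; remove 9 from row 3 of P and reverse-bump: 9 enters row 2 and ejects 6; 6 enters row 1 and ejects 4. So w(7) = 4. P is now [[1, 6, 7], [3, 9], [5]].
Step i=6: Q has 6 at row 1, column 3; remove that cell from P, ejecting 7. So w(6) = 7. P is now [[1, 6], [3, 9], [5]].
Step i=5: Q has 5 at row 3, column 1; remove 5 from row 3 of P and reverse-bump: 5 enters row 2 and ejects 3; 3 enters row 1 and ejects 1. So w(5) = 1. P is now [[3, 6], [5, 9]].
Step i=4: Q has 4 at row 2, column 2; remove 9 from row 2 of P and reverse-bump: 9 enters row 1 and ejects 6. So w(4) = 6. P is now [[3, 9], [5]].
Step i=3: Q has 3 at row 2, column 1; remove 5 from row 2 of P and reverse-bump: 5 enters row 1 and ejects 3. So w(3) = 3. P is now [[5, 9]].
Step i=2: Q has 2 at row 1, column 2; remove that cell from P, ejecting 9. So w(2) = 9. P is now [[5]].
Step i=1: Q has 1 at row 1, column 1; remove that cell from P, ejecting 5. So w(1) = 5. P is now [].

So w = 5 9 3 6 1 7 4 2 8.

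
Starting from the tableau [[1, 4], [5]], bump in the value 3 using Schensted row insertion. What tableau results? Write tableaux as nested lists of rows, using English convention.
[[1, 3], [4], [5]]

In row 1, 3 replaces 4 (the leftmost entry greater than 3); 4 is bumped to row 2. In row 2, 4 replaces 5 (the leftmost entry greater than 4); 5 is bumped to row 3. 5 starts a new row 3. The new tableau is [[1, 3], [4], [5]].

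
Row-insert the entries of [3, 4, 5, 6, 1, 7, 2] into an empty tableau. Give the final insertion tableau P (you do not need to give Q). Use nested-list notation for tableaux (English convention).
Insert 3: appended to row 1. P = [[3]].
Insert 4: appended to row 1. P = [[3, 4]].
Insert 5: appended to row 1. P = [[3, 4, 5]].
Insert 6: appended to row 1. P = [[3, 4, 5, 6]].
Insert 1: 1 bumps 3 from row 1; 3 starts row 2. P = [[1, 4, 5, 6], [3]].
Insert 7: appended to row 1. P = [[1, 4, 5, 6, 7], [3]].
Insert 2: 2 bumps 4 from row 1; 4 appends to row 2. P = [[1, 2, 5, 6, 7], [3, 4]].

So P = [[1, 2, 5, 6, 7], [3, 4]].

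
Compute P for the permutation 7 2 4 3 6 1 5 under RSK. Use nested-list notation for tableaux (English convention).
Insert 7: appended to row 1. P = [[7]].
Insert 2: 2 bumps 7 from row 1; 7 starts row 2. P = [[2], [7]].
Insert 4: appended to row 1. P = [[2, 4], [7]].
Insert 3: 3 bumps 4 from row 1; 4 bumps 7 from row 2; 7 starts row 3. P = [[2, 3], [4], [7]].
Insert 6: appended to row 1. P = [[2, 3, 6], [4], [7]].
Insert 1: 1 bumps 2 from row 1; 2 bumps 4 from row 2; 4 bumps 7 from row 3; 7 starts row 4. P = [[1, 3, 6], [2], [4], [7]].
Insert 5: 5 bumps 6 from row 1; 6 appends to row 2. P = [[1, 3, 5], [2, 6], [4], [7]].

So P = [[1, 3, 5], [2, 6], [4], [7]].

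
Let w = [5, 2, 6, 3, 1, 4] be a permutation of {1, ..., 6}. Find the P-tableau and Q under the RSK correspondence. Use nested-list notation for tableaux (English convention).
P = [[1, 3, 4], [2, 6], [5]], Q = [[1, 3, 6], [2, 4], [5]]

Insert each entry of the permutation into P by Schensted row insertion, recording in Q the position of each new cell.

Insert 5: appended to row 1. P = [[5]].
Insert 2: 2 bumps 5 from row 1; 5 starts row 2. P = [[2], [5]].
Insert 6: appended to row 1. P = [[2, 6], [5]].
Insert 3: 3 bumps 6 from row 1; 6 appends to row 2. P = [[2, 3], [5, 6]].
Insert 1: 1 bumps 2 from row 1; 2 bumps 5 from row 2; 5 starts row 3. P = [[1, 3], [2, 6], [5]].
Insert 4: appended to row 1. P = [[1, 3, 4], [2, 6], [5]].

So P = [[1, 3, 4], [2, 6], [5]], Q = [[1, 3, 6], [2, 4], [5]].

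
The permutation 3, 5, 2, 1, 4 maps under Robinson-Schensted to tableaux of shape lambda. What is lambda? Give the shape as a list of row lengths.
[2, 2, 1]

Row-insert each entry into an empty tableau.

After inserting 3: P = [[3]].
After inserting 5: P = [[3, 5]].
After inserting 2: P = [[2, 5], [3]].
After inserting 1: P = [[1, 5], [2], [3]].
After inserting 4: P = [[1, 4], [2, 5], [3]].

The final insertion tableau P = [[1, 4], [2, 5], [3]] has shape [2, 2, 1].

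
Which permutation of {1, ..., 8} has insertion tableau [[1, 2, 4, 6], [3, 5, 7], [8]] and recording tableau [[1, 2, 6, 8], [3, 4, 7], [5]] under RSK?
3 8 1 5 2 7 4 6

Reverse the RSK construction: for i from n down to 1, find the cell of Q containing i, remove the entry at that cell from P, and reverse-bump it up through P; the value ejected from row 1 is w(i).

Step i=8: Q has 8 at row 1, column 4; remove that cell from P, ejecting 6. So w(8) = 6. P is now [[1, 2, 4], [3, 5, 7], [8]].
Step i=7: Q has 7 at row 2, column 3; remove 7 from row 2 of P and reverse-bump: 7 enters row 1 and ejects 4. So w(7) = 4. P is now [[1, 2, 7], [3, 5], [8]].
Step i=6: Q has 6 at row 1, column 3; remove that cell from P, ejecting 7. So w(6) = 7. P is now [[1, 2], [3, 5], [8]].
Step i=5: Q has 5 at row 3, column 1; remove 8 from row 3 of P and reverse-bump: 8 enters row 2 and ejects 5; 5 enters row 1 and ejects 2. So w(5) = 2. P is now [[1, 5], [3, 8]].
Step i=4: Q has 4 at row 2, column 2; remove 8 from row 2 of P and reverse-bump: 8 enters row 1 and ejects 5. So w(4) = 5. P is now [[1, 8], [3]].
Step i=3: Q has 3 at row 2, column 1; remove 3 from row 2 of P and reverse-bump: 3 enters row 1 and ejects 1. So w(3) = 1. P is now [[3, 8]].
Step i=2: Q has 2 at row 1, column 2; remove that cell from P, ejecting 8. So w(2) = 8. P is now [[3]].
Step i=1: Q has 1 at row 1, column 1; remove that cell from P, ejecting 3. So w(1) = 3. P is now [].

So w = 3 8 1 5 2 7 4 6.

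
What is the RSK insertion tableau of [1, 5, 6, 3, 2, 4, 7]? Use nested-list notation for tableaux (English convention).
Insert 1: appended to row 1. P = [[1]].
Insert 5: appended to row 1. P = [[1, 5]].
Insert 6: appended to row 1. P = [[1, 5, 6]].
Insert 3: 3 bumps 5 from row 1; 5 starts row 2. P = [[1, 3, 6], [5]].
Insert 2: 2 bumps 3 from row 1; 3 bumps 5 from row 2; 5 starts row 3. P = [[1, 2, 6], [3], [5]].
Insert 4: 4 bumps 6 from row 1; 6 appends to row 2. P = [[1, 2, 4], [3, 6], [5]].
Insert 7: appended to row 1. P = [[1, 2, 4, 7], [3, 6], [5]].

So P = [[1, 2, 4, 7], [3, 6], [5]].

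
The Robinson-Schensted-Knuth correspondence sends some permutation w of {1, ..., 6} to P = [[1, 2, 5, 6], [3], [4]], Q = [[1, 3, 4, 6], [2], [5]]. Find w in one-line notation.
4 1 3 5 2 6

Reverse RSK: for i = n, n-1, ..., 1, locate i in Q, remove the corresponding corner cell from P, and reverse-bump its entry up through P; the value ejected from row 1 is w(i).

So w = 4 1 3 5 2 6.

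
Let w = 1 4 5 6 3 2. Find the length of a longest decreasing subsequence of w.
3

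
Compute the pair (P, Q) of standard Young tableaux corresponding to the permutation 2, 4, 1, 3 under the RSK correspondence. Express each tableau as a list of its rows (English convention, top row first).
Insert each entry of the permutation into P by Schensted row insertion, recording in Q the position of each new cell.

Insert 2: appended to row 1. P = [[2]], Q = [[1]].
Insert 4: appended to row 1. P = [[2, 4]], Q = [[1, 2]].
Insert 1: 1 bumps 2 from row 1; 2 starts row 2. P = [[1, 4], [2]], Q = [[1, 2], [3]].
Insert 3: 3 bumps 4 from row 1; 4 appends to row 2. P = [[1, 3], [2, 4]], Q = [[1, 2], [3, 4]].

So P = [[1, 3], [2, 4]], Q = [[1, 2], [3, 4]].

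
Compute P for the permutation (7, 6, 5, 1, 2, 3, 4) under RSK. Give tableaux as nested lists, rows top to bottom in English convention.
P = [[1, 2, 3, 4], [5], [6], [7]]

After inserting 7: P = [[7]].
After inserting 6: P = [[6], [7]].
After inserting 5: P = [[5], [6], [7]].
After inserting 1: P = [[1], [5], [6], [7]].
After inserting 2: P = [[1, 2], [5], [6], [7]].
After inserting 3: P = [[1, 2, 3], [5], [6], [7]].
After inserting 4: P = [[1, 2, 3, 4], [5], [6], [7]].

So P = [[1, 2, 3, 4], [5], [6], [7]].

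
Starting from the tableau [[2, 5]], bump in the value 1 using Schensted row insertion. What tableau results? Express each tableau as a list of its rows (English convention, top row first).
[[1, 5], [2]]

In row 1, 1 replaces 2 (the leftmost entry greater than 1); 2 is bumped to row 2. 2 starts a new row 2. The new tableau is [[1, 5], [2]].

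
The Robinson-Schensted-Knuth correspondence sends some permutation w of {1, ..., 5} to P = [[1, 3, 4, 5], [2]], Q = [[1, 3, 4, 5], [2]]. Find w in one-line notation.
Reverse the RSK construction: for i from n down to 1, find the cell of Q containing i, remove the entry at that cell from P, and reverse-bump it up through P; the value ejected from row 1 is w(i).

Step i=5: Q has 5 at row 1, column 4; remove that cell from P, ejecting 5. So w(5) = 5. P is now [[1, 3, 4], [2]].
Step i=4: Q has 4 at row 1, column 3; remove that cell from P, ejecting 4. So w(4) = 4. P is now [[1, 3], [2]].
Step i=3: Q has 3 at row 1, column 2; remove that cell from P, ejecting 3. So w(3) = 3. P is now [[1], [2]].
Step i=2: Q has 2 at row 2, column 1; remove 2 from row 2 of P and reverse-bump: 2 enters row 1 and ejects 1. So w(2) = 1. P is now [[2]].
Step i=1: Q has 1 at row 1, column 1; remove that cell from P, ejecting 2. So w(1) = 2. P is now [].

So w = 2 1 3 4 5.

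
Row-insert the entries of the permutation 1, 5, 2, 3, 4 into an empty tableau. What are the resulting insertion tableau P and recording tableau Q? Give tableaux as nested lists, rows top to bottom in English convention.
P = [[1, 2, 3, 4], [5]], Q = [[1, 2, 4, 5], [3]]

Insert each entry of the permutation into P by Schensted row insertion, recording in Q the position of each new cell.

Insert 1: appended to row 1. P = [[1]], Q = [[1]].
Insert 5: appended to row 1. P = [[1, 5]], Q = [[1, 2]].
Insert 2: 2 bumps 5 from row 1; 5 starts row 2. P = [[1, 2], [5]], Q = [[1, 2], [3]].
Insert 3: appended to row 1. P = [[1, 2, 3], [5]], Q = [[1, 2, 4], [3]].
Insert 4: appended to row 1. P = [[1, 2, 3, 4], [5]], Q = [[1, 2, 4, 5], [3]].

So P = [[1, 2, 3, 4], [5]], Q = [[1, 2, 4, 5], [3]].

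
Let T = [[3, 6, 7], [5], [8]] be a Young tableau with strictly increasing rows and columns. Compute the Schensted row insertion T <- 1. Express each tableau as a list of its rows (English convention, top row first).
In row 1, 1 replaces 3 (the leftmost entry greater than 1); 3 is bumped to row 2. In row 2, 3 replaces 5 (the leftmost entry greater than 3); 5 is bumped to row 3. In row 3, 5 replaces 8 (the leftmost entry greater than 5); 8 is bumped to row 4. 8 starts a new row 4. The new tableau is [[1, 6, 7], [3], [5], [8]].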